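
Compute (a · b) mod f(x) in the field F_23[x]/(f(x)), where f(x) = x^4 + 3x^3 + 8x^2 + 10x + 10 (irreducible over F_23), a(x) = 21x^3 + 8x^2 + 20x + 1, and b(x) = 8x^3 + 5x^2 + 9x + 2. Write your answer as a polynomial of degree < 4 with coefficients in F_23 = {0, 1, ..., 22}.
a · b ≡ 14x^3 + 22x^2 + x + 8 (mod f(x))

Multiply in F_23[x]: a(x)·b(x) = (21x^3 + 8x^2 + 20x + 1)·(8x^3 + 5x^2 + 9x + 2) = 7x^6 + 8x^5 + 21x^4 + 15x^3 + 17x^2 + 3x + 2. This has degree ≥ 4, so divide by f(x) over F_23: 7x^6 + 8x^5 + 21x^4 + 15x^3 + 17x^2 + 3x + 2 = (7x^2 + 10x + 4)·(x^4 + 3x^3 + 8x^2 + 10x + 10) + (14x^3 + 22x^2 + x + 8). Hence a·b ≡ 14x^3 + 22x^2 + x + 8 (mod f). (F_23[x]/(f) is a field with 23^4 = 279841 elements since f is irreducible of degree 4.)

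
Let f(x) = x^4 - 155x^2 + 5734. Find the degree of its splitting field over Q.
[K : Q] = 4

Solving the quadratic in x^2: x^2 = (155 ± √(155^2 - 4·5734))/2 = (155 ± √1089)/2 = (155 ± 33)/2, giving x^2 = 61 or x^2 = 94. So f(x) = (x^2 - 61)(x^2 - 94) and the roots of f are ±√61, ±√94. Hence the splitting field is K = Q(√61, √94). Since 61 and 94 are distinct squarefree integers > 1, their product 5734 is not a perfect square, so √94 ∉ Q(√61). By the tower law [K:Q] = [Q(√61,√94):Q(√61)] · [Q(√61):Q] = 2 · 2 = 4.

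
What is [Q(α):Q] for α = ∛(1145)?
[Q(α):Q] = 3

The minimal polynomial of α is x^3 - 1145, irreducible over Q since 1145 is not a perfect cube (so x^3 - 1145 has no rational root). Hence [Q(α):Q] = deg(m_α) = 3.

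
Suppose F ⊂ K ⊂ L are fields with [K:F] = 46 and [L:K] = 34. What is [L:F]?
[L:F] = 1564

The tower law says that for any tower of field extensions F ⊂ K ⊂ L with finite degrees, [L:F] = [L:K] · [K:F]. Here this gives [L:F] = 34 · 46 = 1564.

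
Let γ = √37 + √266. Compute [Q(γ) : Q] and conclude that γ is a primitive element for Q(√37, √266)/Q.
[Q(γ) : Q] = 4 (equivalently, Q(γ) = Q(√37, √266))

Obviously Q(γ) ⊆ Q(√37, √266), and [Q(√37, √266):Q] = 4 (since 37, 266 are distinct squarefree integers > 1 with 9842 not a perfect square). To show equality we compute the minimal polynomial of γ. From γ = √37 + √266: γ^2 = 37 + 2√(9842) + 266 = 303 + 2√(9842), so γ^2 - 303 = 2√(9842); squaring, (γ^2 - 303)^2 = 4·9842, i.e. γ^4 - 606γ^2 + 91809 - 39368 = 0, i.e. γ^4 - 606γ^2 + 52441 = 0. So γ is a root of x^4 - 606x^2 + 52441. This polynomial is irreducible over Q: it has no rational root (each ±√37 ± √266 is irrational), and any factorization into two quadratics over Q would force √(9842) ∈ Q (pairing opposite roots) or √37, √266 ∈ Q (other pairings), all impossible. Hence [Q(γ):Q] = 4 = [Q(√37, √266):Q], so Q(γ) = Q(√37, √266).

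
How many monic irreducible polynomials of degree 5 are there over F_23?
There are 1287264 monic irreducible polynomials of degree 5 over F_23

Each element of F_{23^5} that lies in no proper subfield is a root of exactly one monic irreducible of degree 5 over F_23, and each such polynomial has 5 distinct roots in F_{23^5}. By Möbius inversion the count is N_23(5) = (1/5) Σ_{d|5} μ(5/d) · 23^d = (1/5)(μ(5)·23^1 + μ(1)·23^5) = 6436320/5 = 1287264.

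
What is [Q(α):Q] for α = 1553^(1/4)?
[Q(α):Q] = 4

α is a root of x^4 - 1553. By Eisenstein's criterion at the prime p = 1553 (which divides the constant term 1553 but p^2 = 2411809 does not, since 1553 is squarefree), x^4 - 1553 is irreducible over Q. Hence [Q(α):Q] = 4.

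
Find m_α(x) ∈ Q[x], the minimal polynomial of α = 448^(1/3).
m_α(x) = x^3 - 448

α satisfies α^3 = 448, so x^3 - 448 annihilates α. By the rational root test, a rational root p/q (in lowest terms) of x^3 - 448 would satisfy p^3 = 448 q^3, forcing q = 1 and p^3 = 448; but 448 is not a perfect cube, contradiction. A monic cubic over Q with no rational root is irreducible (any nontrivial factorization would include a linear factor). Hence x^3 - 448 is the minimal polynomial of α, and in particular [Q(α):Q] = 3.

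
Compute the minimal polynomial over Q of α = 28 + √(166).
m_α(x) = x^2 - 56x + 618

From α - 28 = √(166), squaring gives (α - 28)^2 = 166, i.e. α^2 - 56α + 784 = 166, so α^2 - 56α + 618 = 0. The discriminant of x^2 - 56x + 618 is (-56)^2 - 4·(618) = 3136 - 2472 = 664, and 4·(166) is not a perfect square in Q since 166 is squarefree and ≠ 1. Hence x^2 - 56x + 618 is irreducible over Q and is the minimal polynomial of α.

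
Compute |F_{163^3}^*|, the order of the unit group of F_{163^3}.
|F_{163^3}^*| = 4330746

F_{163^3} has 163^3 = 4330747 elements; its multiplicative group consists of all nonzero elements, so |F_{163^3}^*| = 4330747 - 1 = 4330746. (It is cyclic since any finite subgroup of the multiplicative group of a field is cyclic.)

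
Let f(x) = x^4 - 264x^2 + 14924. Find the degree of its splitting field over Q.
[K : Q] = 4

Solving the quadratic in x^2: x^2 = (264 ± √(264^2 - 4·14924))/2 = (264 ± √10000)/2 = (264 ± 100)/2, giving x^2 = 182 or x^2 = 82. So f(x) = (x^2 - 182)(x^2 - 82) and the roots of f are ±√182, ±√82. Hence the splitting field is K = Q(√182, √82). Since 182 and 82 are distinct squarefree integers > 1, their product 14924 is not a perfect square, so √82 ∉ Q(√182). By the tower law [K:Q] = [Q(√182,√82):Q(√182)] · [Q(√182):Q] = 2 · 2 = 4.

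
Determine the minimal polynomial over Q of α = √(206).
m_α(x) = x^2 - 206

α satisfies α^2 - 206 = 0, so x^2 - 206 annihilates α. Since d = 206 is squarefree and ≠ 1, it is not a perfect square in Q, so x^2 - 206 has no rational root and is therefore irreducible over Q (a degree-2 polynomial over a field is irreducible iff it has no root). Hence m_α(x) = x^2 - 206.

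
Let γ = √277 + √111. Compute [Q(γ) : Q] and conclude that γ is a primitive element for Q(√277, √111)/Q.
[Q(γ) : Q] = 4 (equivalently, Q(γ) = Q(√277, √111))

Obviously Q(γ) ⊆ Q(√277, √111), and [Q(√277, √111):Q] = 4 (since 277, 111 are distinct squarefree integers > 1 with 30747 not a perfect square). To show equality we compute the minimal polynomial of γ. From γ = √277 + √111: γ^2 = 277 + 2√(30747) + 111 = 388 + 2√(30747), so γ^2 - 388 = 2√(30747); squaring, (γ^2 - 388)^2 = 4·30747, i.e. γ^4 - 776γ^2 + 150544 - 122988 = 0, i.e. γ^4 - 776γ^2 + 27556 = 0. So γ is a root of x^4 - 776x^2 + 27556. This polynomial is irreducible over Q: it has no rational root (each ±√277 ± √111 is irrational), and any factorization into two quadratics over Q would force √(30747) ∈ Q (pairing opposite roots) or √277, √111 ∈ Q (other pairings), all impossible. Hence [Q(γ):Q] = 4 = [Q(√277, √111):Q], so Q(γ) = Q(√277, √111).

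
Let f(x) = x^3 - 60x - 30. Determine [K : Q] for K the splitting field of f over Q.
[K : Q] = 6

By the rational root test, any rational root of the monic integer polynomial f(x) = x^3 - 60x - 30 must be an integer dividing the constant term -30, i.e. one of ±{1, 2, 3, 5, 6, 10, 15, 30}. Evaluating: f(1) = -89, f(-1) = 29, f(2) = -142, f(-2) = 82, f(3) = -183, f(-3) = 123, f(5) = -205, f(-5) = 145, f(6) = -174, f(-6) = 114, f(10) = 370, f(-10) = -430, f(15) = 2445, f(-15) = -2505, f(30) = 25170, f(-30) = -25230; none is 0, so f has no rational root and is therefore irreducible over Q (a cubic with no linear factor over a field is irreducible). For an irreducible cubic, the Galois group is A_3 or S_3 according as the discriminant disc(f) = -4a^3 - 27b^2 = -4·(-60)^3 - 27·(-30)^2 = 839700 is or is not a square in Q. Here disc(f) = 839700 is not a perfect square in Q, so the Galois group of f over Q is not contained in A_3 and must be all of S_3. The splitting field has degree |S_3| = 6 over Q, so [K : Q] = 6.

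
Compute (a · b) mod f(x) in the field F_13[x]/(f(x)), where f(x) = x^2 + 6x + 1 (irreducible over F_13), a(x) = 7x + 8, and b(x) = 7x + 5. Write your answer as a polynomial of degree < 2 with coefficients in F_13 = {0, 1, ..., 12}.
a · b ≡ 5x + 4 (mod f(x))

Multiply in F_13[x]: a(x)·b(x) = (7x + 8)·(7x + 5) = 10x^2 + 1. This has degree ≥ 2, so divide by f(x) over F_13: 10x^2 + 1 = (10)·(x^2 + 6x + 1) + (5x + 4). Hence a·b ≡ 5x + 4 (mod f). (F_13[x]/(f) is a field with 13^2 = 169 elements since f is irreducible of degree 2.)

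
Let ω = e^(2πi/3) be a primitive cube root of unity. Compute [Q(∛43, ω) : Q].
[Q(∛43, ω) : Q] = 6

[Q(∛43):Q] = 3 (min poly x^3 - 43, irreducible since 43 is not a perfect cube). [Q(ω):Q] = 2 (min poly x^2 + x + 1). Since Q(∛43) ⊂ R and ω ∉ R, we have ω ∉ Q(∛43), so x^2 + x + 1 remains irreducible over Q(∛43) and [Q(∛43, ω) : Q(∛43)] = 2. By the tower law, [Q(∛43, ω) : Q] = 3 · 2 = 6. (In fact Q(∛43, ω) is the splitting field of x^3 - 43 over Q.)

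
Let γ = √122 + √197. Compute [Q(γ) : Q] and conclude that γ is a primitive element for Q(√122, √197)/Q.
[Q(γ) : Q] = 4 (equivalently, Q(γ) = Q(√122, √197))

Obviously Q(γ) ⊆ Q(√122, √197), and [Q(√122, √197):Q] = 4 (since 122, 197 are distinct squarefree integers > 1 with 24034 not a perfect square). To show equality we compute the minimal polynomial of γ. From γ = √122 + √197: γ^2 = 122 + 2√(24034) + 197 = 319 + 2√(24034), so γ^2 - 319 = 2√(24034); squaring, (γ^2 - 319)^2 = 4·24034, i.e. γ^4 - 638γ^2 + 101761 - 96136 = 0, i.e. γ^4 - 638γ^2 + 5625 = 0. So γ is a root of x^4 - 638x^2 + 5625. This polynomial is irreducible over Q: it has no rational root (each ±√122 ± √197 is irrational), and any factorization into two quadratics over Q would force √(24034) ∈ Q (pairing opposite roots) or √122, √197 ∈ Q (other pairings), all impossible. Hence [Q(γ):Q] = 4 = [Q(√122, √197):Q], so Q(γ) = Q(√122, √197).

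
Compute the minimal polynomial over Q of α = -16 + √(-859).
m_α(x) = x^2 + 32x + 1115

From α + 16 = √(-859), squaring gives (α + 16)^2 = -859, i.e. α^2 + 32α + 256 = -859, so α^2 + 32α + 1115 = 0. The discriminant of x^2 + 32x + 1115 is (32)^2 - 4·(1115) = 1024 - 4460 = -3436, and 4·(-859) is not a perfect square in Q since -859 is squarefree and ≠ 1. Hence x^2 + 32x + 1115 is irreducible over Q and is the minimal polynomial of α.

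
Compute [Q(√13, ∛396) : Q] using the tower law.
[Q(√13, ∛396) : Q] = 6

Let L = Q(√13, ∛396). Since Q(√13) ⊂ L and [Q(√13):Q] = 2, the tower law gives 2 | [L:Q]. Likewise Q(∛396) ⊂ L with [Q(∛396):Q] = 3 (because 396 is not a perfect cube), so 3 | [L:Q]. As gcd(2,3) = 1, [L:Q] is divisible by 6. Conversely L is generated over Q by √13 and ∛396, so [L:Q] ≤ 2·3 = 6. Therefore [Q(√13, ∛396) : Q] = 6.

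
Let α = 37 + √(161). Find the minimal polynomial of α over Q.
m_α(x) = x^2 - 74x + 1208

From α - 37 = √(161), squaring gives (α - 37)^2 = 161, i.e. α^2 - 74α + 1369 = 161, so α^2 - 74α + 1208 = 0. The discriminant of x^2 - 74x + 1208 is (-74)^2 - 4·(1208) = 5476 - 4832 = 644, and 4·(161) is not a perfect square in Q since 161 is squarefree and ≠ 1. Hence x^2 - 74x + 1208 is irreducible over Q and is the minimal polynomial of α.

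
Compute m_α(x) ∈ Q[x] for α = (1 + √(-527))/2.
m_α(x) = x^2 - x + 132

From 2α - 1 = √(-527), squaring gives (2α - 1)^2 = -527, i.e. 4α^2 - 4α + 1 = -527, so α^2 - α + (1 + 527)/4 = 0. Since -527 ≡ 1 (mod 4), (1 + 527)/4 = 132 ∈ Z. The polynomial x^2 - x + 132 has discriminant 1 - 4·(132) = -527, which is not a perfect square in Q (d = -527 is squarefree and ≠ 1), so x^2 - x + 132 is irreducible over Q. It is the minimal polynomial of α.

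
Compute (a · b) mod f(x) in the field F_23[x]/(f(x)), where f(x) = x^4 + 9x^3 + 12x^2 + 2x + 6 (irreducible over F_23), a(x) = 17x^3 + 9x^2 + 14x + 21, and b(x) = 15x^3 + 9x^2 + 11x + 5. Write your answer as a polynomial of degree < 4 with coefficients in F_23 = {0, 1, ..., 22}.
a · b ≡ 8x^3 + 19x^2 + 11x + 1 (mod f(x))

Multiply in F_23[x]: a(x)·b(x) = (17x^3 + 9x^2 + 14x + 21)·(15x^3 + 9x^2 + 11x + 5) = 2x^6 + 12x^5 + 18x^4 + 4x^3 + 20x^2 + 2x + 13. This has degree ≥ 4, so divide by f(x) over F_23: 2x^6 + 12x^5 + 18x^4 + 4x^3 + 20x^2 + 2x + 13 = (2x^2 + 17x + 2)·(x^4 + 9x^3 + 12x^2 + 2x + 6) + (8x^3 + 19x^2 + 11x + 1). Hence a·b ≡ 8x^3 + 19x^2 + 11x + 1 (mod f). (F_23[x]/(f) is a field with 23^4 = 279841 elements since f is irreducible of degree 4.)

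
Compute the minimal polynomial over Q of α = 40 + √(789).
m_α(x) = x^2 - 80x + 811

From α - 40 = √(789), squaring gives (α - 40)^2 = 789, i.e. α^2 - 80α + 1600 = 789, so α^2 - 80α + 811 = 0. The discriminant of x^2 - 80x + 811 is (-80)^2 - 4·(811) = 6400 - 3244 = 3156, and 4·(789) is not a perfect square in Q since 789 is squarefree and ≠ 1. Hence x^2 - 80x + 811 is irreducible over Q and is the minimal polynomial of α.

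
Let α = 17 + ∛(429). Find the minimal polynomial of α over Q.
m_α(x) = x^3 - 51x^2 + 867x - 5342

Set β = α - 17 = ∛(429), so β^3 = 429. Then (α - 17)^3 - 429 = 0, i.e. α is a root of g(x) = (x - 17)^3 - 429 = x^3 - 51x^2 + 867x - 5342. Since g(x) = h(x - 17) where h(x) = x^3 - 429, and h is irreducible over Q (because 429 is not a perfect cube, so h has no rational root, and a monic cubic with no rational root is irreducible), g is also irreducible (irreducibility is preserved under the substitution x → x - 17). Hence m_α(x) = x^3 - 51x^2 + 867x - 5342.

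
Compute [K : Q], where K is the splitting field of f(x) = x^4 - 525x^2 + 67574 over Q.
[K : Q] = 4

Solving the quadratic in x^2: x^2 = (525 ± √(525^2 - 4·67574))/2 = (525 ± √5329)/2 = (525 ± 73)/2, giving x^2 = 226 or x^2 = 299. So f(x) = (x^2 - 226)(x^2 - 299) and the roots of f are ±√226, ±√299. Hence the splitting field is K = Q(√226, √299). Since 226 and 299 are distinct squarefree integers > 1, their product 67574 is not a perfect square, so √299 ∉ Q(√226). By the tower law [K:Q] = [Q(√226,√299):Q(√226)] · [Q(√226):Q] = 2 · 2 = 4.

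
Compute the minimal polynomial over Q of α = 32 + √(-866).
m_α(x) = x^2 - 64x + 1890

From α - 32 = √(-866), squaring gives (α - 32)^2 = -866, i.e. α^2 - 64α + 1024 = -866, so α^2 - 64α + 1890 = 0. The discriminant of x^2 - 64x + 1890 is (-64)^2 - 4·(1890) = 4096 - 7560 = -3464, and 4·(-866) is not a perfect square in Q since -866 is squarefree and ≠ 1. Hence x^2 - 64x + 1890 is irreducible over Q and is the minimal polynomial of α.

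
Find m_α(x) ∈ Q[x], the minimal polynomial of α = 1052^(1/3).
m_α(x) = x^3 - 1052

α satisfies α^3 = 1052, so x^3 - 1052 annihilates α. By the rational root test, a rational root p/q (in lowest terms) of x^3 - 1052 would satisfy p^3 = 1052 q^3, forcing q = 1 and p^3 = 1052; but 1052 is not a perfect cube, contradiction. A monic cubic over Q with no rational root is irreducible (any nontrivial factorization would include a linear factor). Hence x^3 - 1052 is the minimal polynomial of α, and in particular [Q(α):Q] = 3.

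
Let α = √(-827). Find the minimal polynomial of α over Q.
m_α(x) = x^2 + 827

α satisfies α^2 + 827 = 0, so x^2 + 827 annihilates α. Since d = -827 is squarefree and ≠ 1, it is not a perfect square in Q, so x^2 + 827 has no rational root and is therefore irreducible over Q (a degree-2 polynomial over a field is irreducible iff it has no root). Hence m_α(x) = x^2 + 827.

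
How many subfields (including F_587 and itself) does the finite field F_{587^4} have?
F_{587^4} has 3 subfields

The subfields of F_{p^n} are exactly the fields F_{p^d} for d | n (each is the fixed field of the unique index-d subgroup of Gal(F_{p^n}/F_p) ≅ Z/nZ). The divisors of n = 4 are {1, 2, 4}, giving 3 subfields: F_{587^1}, F_{587^2}, F_{587^4}.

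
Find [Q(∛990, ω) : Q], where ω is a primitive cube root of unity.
[Q(∛990, ω) : Q] = 6

[Q(∛990):Q] = 3 (min poly x^3 - 990, irreducible since 990 is not a perfect cube). [Q(ω):Q] = 2 (min poly x^2 + x + 1). Since Q(∛990) ⊂ R and ω ∉ R, we have ω ∉ Q(∛990), so x^2 + x + 1 remains irreducible over Q(∛990) and [Q(∛990, ω) : Q(∛990)] = 2. By the tower law, [Q(∛990, ω) : Q] = 3 · 2 = 6. (In fact Q(∛990, ω) is the splitting field of x^3 - 990 over Q.)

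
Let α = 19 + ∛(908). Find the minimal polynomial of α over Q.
m_α(x) = x^3 - 57x^2 + 1083x - 7767

Set β = α - 19 = ∛(908), so β^3 = 908. Then (α - 19)^3 - 908 = 0, i.e. α is a root of g(x) = (x - 19)^3 - 908 = x^3 - 57x^2 + 1083x - 7767. Since g(x) = h(x - 19) where h(x) = x^3 - 908, and h is irreducible over Q (because 908 is not a perfect cube, so h has no rational root, and a monic cubic with no rational root is irreducible), g is also irreducible (irreducibility is preserved under the substitution x → x - 19). Hence m_α(x) = x^3 - 57x^2 + 1083x - 7767.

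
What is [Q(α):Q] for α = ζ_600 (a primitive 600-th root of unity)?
[Q(α):Q] = 160

The minimal polynomial of ζ_600 over Q is the 600-th cyclotomic polynomial Φ_600(x), which is irreducible over Q and has degree φ(600) = 160. Hence [Q(α):Q] = φ(600) = 160.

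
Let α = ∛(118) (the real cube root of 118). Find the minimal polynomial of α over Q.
m_α(x) = x^3 - 118

α satisfies α^3 = 118, so x^3 - 118 annihilates α. By the rational root test, a rational root p/q (in lowest terms) of x^3 - 118 would satisfy p^3 = 118 q^3, forcing q = 1 and p^3 = 118; but 118 is not a perfect cube, contradiction. A monic cubic over Q with no rational root is irreducible (any nontrivial factorization would include a linear factor). Hence x^3 - 118 is the minimal polynomial of α, and in particular [Q(α):Q] = 3.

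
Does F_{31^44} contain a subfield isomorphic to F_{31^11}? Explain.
Yes: F_{31^11} is a subfield of F_{31^44}

F_{p^m} embeds in F_{p^n} iff m | n (since F_{p^n} is the splitting field of x^(p^n) - x, and F_{p^m} ⊂ F_{p^n} forces p^n to be a power of p^m, i.e. m | n; conversely if m | n then every root of x^(p^m) - x is a root of x^(p^n) - x). Here 11 | 44 (since 44 = 4·11), so F_{31^11} is a subfield of F_{31^44}, and [F_{31^44} : F_{31^11}] = 44/11 = 4.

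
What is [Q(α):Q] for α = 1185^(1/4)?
[Q(α):Q] = 4

α is a root of x^4 - 1185. By Eisenstein's criterion at the prime p = 3 (which divides the constant term 1185 but p^2 = 9 does not, since 1185 is squarefree), x^4 - 1185 is irreducible over Q. Hence [Q(α):Q] = 4.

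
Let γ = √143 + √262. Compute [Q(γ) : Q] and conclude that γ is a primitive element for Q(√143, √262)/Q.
[Q(γ) : Q] = 4 (equivalently, Q(γ) = Q(√143, √262))

Obviously Q(γ) ⊆ Q(√143, √262), and [Q(√143, √262):Q] = 4 (since 143, 262 are distinct squarefree integers > 1 with 37466 not a perfect square). To show equality we compute the minimal polynomial of γ. From γ = √143 + √262: γ^2 = 143 + 2√(37466) + 262 = 405 + 2√(37466), so γ^2 - 405 = 2√(37466); squaring, (γ^2 - 405)^2 = 4·37466, i.e. γ^4 - 810γ^2 + 164025 - 149864 = 0, i.e. γ^4 - 810γ^2 + 14161 = 0. So γ is a root of x^4 - 810x^2 + 14161. This polynomial is irreducible over Q: it has no rational root (each ±√143 ± √262 is irrational), and any factorization into two quadratics over Q would force √(37466) ∈ Q (pairing opposite roots) or √143, √262 ∈ Q (other pairings), all impossible. Hence [Q(γ):Q] = 4 = [Q(√143, √262):Q], so Q(γ) = Q(√143, √262).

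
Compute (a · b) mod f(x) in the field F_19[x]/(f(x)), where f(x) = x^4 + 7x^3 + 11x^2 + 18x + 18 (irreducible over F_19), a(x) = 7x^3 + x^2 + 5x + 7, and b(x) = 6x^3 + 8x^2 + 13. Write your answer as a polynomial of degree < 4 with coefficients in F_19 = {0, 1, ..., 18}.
a · b ≡ 10x^3 + 17x^2 + 7x + 18 (mod f(x))

Multiply in F_19[x]: a(x)·b(x) = (7x^3 + x^2 + 5x + 7)·(6x^3 + 8x^2 + 13) = 4x^6 + 5x^5 + 2x^3 + 12x^2 + 8x + 15. This has degree ≥ 4, so divide by f(x) over F_19: 4x^6 + 5x^5 + 2x^3 + 12x^2 + 8x + 15 = (4x^2 + 15x + 3)·(x^4 + 7x^3 + 11x^2 + 18x + 18) + (10x^3 + 17x^2 + 7x + 18). Hence a·b ≡ 10x^3 + 17x^2 + 7x + 18 (mod f). (F_19[x]/(f) is a field with 19^4 = 130321 elements since f is irreducible of degree 4.)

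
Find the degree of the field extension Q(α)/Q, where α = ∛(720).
[Q(α):Q] = 3

The minimal polynomial of α is x^3 - 720, irreducible over Q since 720 is not a perfect cube (so x^3 - 720 has no rational root). Hence [Q(α):Q] = deg(m_α) = 3.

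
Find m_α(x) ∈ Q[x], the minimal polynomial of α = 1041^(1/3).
m_α(x) = x^3 - 1041

α satisfies α^3 = 1041, so x^3 - 1041 annihilates α. By the rational root test, a rational root p/q (in lowest terms) of x^3 - 1041 would satisfy p^3 = 1041 q^3, forcing q = 1 and p^3 = 1041; but 1041 is not a perfect cube, contradiction. A monic cubic over Q with no rational root is irreducible (any nontrivial factorization would include a linear factor). Hence x^3 - 1041 is the minimal polynomial of α, and in particular [Q(α):Q] = 3.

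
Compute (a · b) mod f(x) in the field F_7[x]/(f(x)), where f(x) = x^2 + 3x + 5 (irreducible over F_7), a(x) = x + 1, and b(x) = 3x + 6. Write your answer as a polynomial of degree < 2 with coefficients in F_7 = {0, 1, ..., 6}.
a · b ≡ 5 (mod f(x))

Multiply in F_7[x]: a(x)·b(x) = (x + 1)·(3x + 6) = 3x^2 + 2x + 6. This has degree ≥ 2, so divide by f(x) over F_7: 3x^2 + 2x + 6 = (3)·(x^2 + 3x + 5) + (5). Hence a·b ≡ 5 (mod f). (F_7[x]/(f) is a field with 7^2 = 49 elements since f is irreducible of degree 2.)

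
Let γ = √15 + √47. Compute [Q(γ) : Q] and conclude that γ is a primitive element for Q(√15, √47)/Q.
[Q(γ) : Q] = 4 (equivalently, Q(γ) = Q(√15, √47))

Obviously Q(γ) ⊆ Q(√15, √47), and [Q(√15, √47):Q] = 4 (since 15, 47 are distinct squarefree integers > 1 with 705 not a perfect square). To show equality we compute the minimal polynomial of γ. From γ = √15 + √47: γ^2 = 15 + 2√(705) + 47 = 62 + 2√(705), so γ^2 - 62 = 2√(705); squaring, (γ^2 - 62)^2 = 4·705, i.e. γ^4 - 124γ^2 + 3844 - 2820 = 0, i.e. γ^4 - 124γ^2 + 1024 = 0. So γ is a root of x^4 - 124x^2 + 1024. This polynomial is irreducible over Q: it has no rational root (each ±√15 ± √47 is irrational), and any factorization into two quadratics over Q would force √(705) ∈ Q (pairing opposite roots) or √15, √47 ∈ Q (other pairings), all impossible. Hence [Q(γ):Q] = 4 = [Q(√15, √47):Q], so Q(γ) = Q(√15, √47).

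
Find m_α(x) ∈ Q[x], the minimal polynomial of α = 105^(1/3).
m_α(x) = x^3 - 105

α satisfies α^3 = 105, so x^3 - 105 annihilates α. By the rational root test, a rational root p/q (in lowest terms) of x^3 - 105 would satisfy p^3 = 105 q^3, forcing q = 1 and p^3 = 105; but 105 is not a perfect cube, contradiction. A monic cubic over Q with no rational root is irreducible (any nontrivial factorization would include a linear factor). Hence x^3 - 105 is the minimal polynomial of α, and in particular [Q(α):Q] = 3.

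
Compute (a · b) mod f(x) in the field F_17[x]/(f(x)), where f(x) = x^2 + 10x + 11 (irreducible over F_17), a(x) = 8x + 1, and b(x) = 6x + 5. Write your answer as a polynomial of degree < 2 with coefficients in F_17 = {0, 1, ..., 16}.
a · b ≡ 8x + 4 (mod f(x))

Multiply in F_17[x]: a(x)·b(x) = (8x + 1)·(6x + 5) = 14x^2 + 12x + 5. This has degree ≥ 2, so divide by f(x) over F_17: 14x^2 + 12x + 5 = (14)·(x^2 + 10x + 11) + (8x + 4). Hence a·b ≡ 8x + 4 (mod f). (F_17[x]/(f) is a field with 17^2 = 289 elements since f is irreducible of degree 2.)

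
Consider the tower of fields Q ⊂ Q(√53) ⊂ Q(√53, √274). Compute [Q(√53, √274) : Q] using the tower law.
[Q(√53, √274) : Q] = 4

[Q(√53):Q] = 2 (min poly x^2 - 53, irreducible since 53 is squarefree > 1). For the top step, suppose √274 ∈ Q(√53), say √274 = c + d√53 with c, d ∈ Q. Squaring: 274 = c^2 + 53d^2 + 2cd√53. Since √53 ∉ Q this forces 2cd = 0. If d = 0 then √274 = c ∈ Q, contradicting 274 squarefree > 1. If c = 0 then 274 = 53d^2, so 53·274 = (53d)^2 is a perfect square in Q — but 53·274 = 14522 is not a perfect square (since 53 and 274 are distinct squarefree integers). Contradiction. Hence √274 ∉ Q(√53), so x^2 - 274 stays irreducible over Q(√53) and [Q(√53, √274) : Q(√53)] = 2. By the tower law, [Q(√53, √274) : Q] = 2 · 2 = 4.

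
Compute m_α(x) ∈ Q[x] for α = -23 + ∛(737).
m_α(x) = x^3 + 69x^2 + 1587x + 11430

Set β = α + 23 = ∛(737), so β^3 = 737. Then (α + 23)^3 - 737 = 0, i.e. α is a root of g(x) = (x + 23)^3 - 737 = x^3 + 69x^2 + 1587x + 11430. Since g(x) = h(x + 23) where h(x) = x^3 - 737, and h is irreducible over Q (because 737 is not a perfect cube, so h has no rational root, and a monic cubic with no rational root is irreducible), g is also irreducible (irreducibility is preserved under the substitution x → x + 23). Hence m_α(x) = x^3 + 69x^2 + 1587x + 11430.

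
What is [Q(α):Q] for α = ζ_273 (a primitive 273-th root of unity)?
[Q(α):Q] = 144

The minimal polynomial of ζ_273 over Q is the 273-th cyclotomic polynomial Φ_273(x), which is irreducible over Q and has degree φ(273) = 144. Hence [Q(α):Q] = φ(273) = 144.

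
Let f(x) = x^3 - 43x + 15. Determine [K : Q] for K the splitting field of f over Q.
[K : Q] = 6

By the rational root test, any rational root of the monic integer polynomial f(x) = x^3 - 43x + 15 must be an integer dividing the constant term 15, i.e. one of ±{1, 3, 5, 15}. Evaluating: f(1) = -27, f(-1) = 57, f(3) = -87, f(-3) = 117, f(5) = -75, f(-5) = 105, f(15) = 2745, f(-15) = -2715; none is 0, so f has no rational root and is therefore irreducible over Q (a cubic with no linear factor over a field is irreducible). For an irreducible cubic, the Galois group is A_3 or S_3 according as the discriminant disc(f) = -4a^3 - 27b^2 = -4·(-43)^3 - 27·(15)^2 = 311953 is or is not a square in Q. Here disc(f) = 311953 is not a perfect square in Q, so the Galois group of f over Q is not contained in A_3 and must be all of S_3. The splitting field has degree |S_3| = 6 over Q, so [K : Q] = 6.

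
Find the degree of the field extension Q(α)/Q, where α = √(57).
[Q(α):Q] = 2

[Q(α):Q] equals the degree of the minimal polynomial of α. Here α^2 = 57 and x^2 - 57 is irreducible (d = 57 is squarefree, ≠ 1, hence not a square), so deg(m_α) = 2. Thus [Q(α):Q] = 2.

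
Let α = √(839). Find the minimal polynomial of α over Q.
m_α(x) = x^2 - 839

α satisfies α^2 - 839 = 0, so x^2 - 839 annihilates α. Since d = 839 is squarefree and ≠ 1, it is not a perfect square in Q, so x^2 - 839 has no rational root and is therefore irreducible over Q (a degree-2 polynomial over a field is irreducible iff it has no root). Hence m_α(x) = x^2 - 839.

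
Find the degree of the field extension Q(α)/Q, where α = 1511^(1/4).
[Q(α):Q] = 4

α is a root of x^4 - 1511. By Eisenstein's criterion at the prime p = 1511 (which divides the constant term 1511 but p^2 = 2283121 does not, since 1511 is squarefree), x^4 - 1511 is irreducible over Q. Hence [Q(α):Q] = 4.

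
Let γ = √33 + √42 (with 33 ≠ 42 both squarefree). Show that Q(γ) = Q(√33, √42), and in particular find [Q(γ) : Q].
[Q(γ) : Q] = 4 (equivalently, Q(γ) = Q(√33, √42))

Obviously Q(γ) ⊆ Q(√33, √42), and [Q(√33, √42):Q] = 4 (since 33, 42 are distinct squarefree integers > 1 with 1386 not a perfect square). To show equality we compute the minimal polynomial of γ. From γ = √33 + √42: γ^2 = 33 + 2√(1386) + 42 = 75 + 2√(1386), so γ^2 - 75 = 2√(1386); squaring, (γ^2 - 75)^2 = 4·1386, i.e. γ^4 - 150γ^2 + 5625 - 5544 = 0, i.e. γ^4 - 150γ^2 + 81 = 0. So γ is a root of x^4 - 150x^2 + 81. This polynomial is irreducible over Q: it has no rational root (each ±√33 ± √42 is irrational), and any factorization into two quadratics over Q would force √(1386) ∈ Q (pairing opposite roots) or √33, √42 ∈ Q (other pairings), all impossible. Hence [Q(γ):Q] = 4 = [Q(√33, √42):Q], so Q(γ) = Q(√33, √42).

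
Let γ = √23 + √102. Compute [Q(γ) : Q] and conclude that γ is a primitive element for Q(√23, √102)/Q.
[Q(γ) : Q] = 4 (equivalently, Q(γ) = Q(√23, √102))

Obviously Q(γ) ⊆ Q(√23, √102), and [Q(√23, √102):Q] = 4 (since 23, 102 are distinct squarefree integers > 1 with 2346 not a perfect square). To show equality we compute the minimal polynomial of γ. From γ = √23 + √102: γ^2 = 23 + 2√(2346) + 102 = 125 + 2√(2346), so γ^2 - 125 = 2√(2346); squaring, (γ^2 - 125)^2 = 4·2346, i.e. γ^4 - 250γ^2 + 15625 - 9384 = 0, i.e. γ^4 - 250γ^2 + 6241 = 0. So γ is a root of x^4 - 250x^2 + 6241. This polynomial is irreducible over Q: it has no rational root (each ±√23 ± √102 is irrational), and any factorization into two quadratics over Q would force √(2346) ∈ Q (pairing opposite roots) or √23, √102 ∈ Q (other pairings), all impossible. Hence [Q(γ):Q] = 4 = [Q(√23, √102):Q], so Q(γ) = Q(√23, √102).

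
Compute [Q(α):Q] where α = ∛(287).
[Q(α):Q] = 3

The minimal polynomial of α is x^3 - 287, irreducible over Q since 287 is not a perfect cube (so x^3 - 287 has no rational root). Hence [Q(α):Q] = deg(m_α) = 3.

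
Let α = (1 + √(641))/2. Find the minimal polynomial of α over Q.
m_α(x) = x^2 - x - 160

From 2α - 1 = √(641), squaring gives (2α - 1)^2 = 641, i.e. 4α^2 - 4α + 1 = 641, so α^2 - α + (1 - 641)/4 = 0. Since 641 ≡ 1 (mod 4), (1 - 641)/4 = -160 ∈ Z. The polynomial x^2 - x - 160 has discriminant 1 - 4·(-160) = 641, which is not a perfect square in Q (d = 641 is squarefree and ≠ 1), so x^2 - x - 160 is irreducible over Q. It is the minimal polynomial of α.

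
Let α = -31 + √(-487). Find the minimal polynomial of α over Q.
m_α(x) = x^2 + 62x + 1448

From α + 31 = √(-487), squaring gives (α + 31)^2 = -487, i.e. α^2 + 62α + 961 = -487, so α^2 + 62α + 1448 = 0. The discriminant of x^2 + 62x + 1448 is (62)^2 - 4·(1448) = 3844 - 5792 = -1948, and 4·(-487) is not a perfect square in Q since -487 is squarefree and ≠ 1. Hence x^2 + 62x + 1448 is irreducible over Q and is the minimal polynomial of α.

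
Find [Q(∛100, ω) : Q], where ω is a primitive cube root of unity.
[Q(∛100, ω) : Q] = 6

[Q(∛100):Q] = 3 (min poly x^3 - 100, irreducible since 100 is not a perfect cube). [Q(ω):Q] = 2 (min poly x^2 + x + 1). Since Q(∛100) ⊂ R and ω ∉ R, we have ω ∉ Q(∛100), so x^2 + x + 1 remains irreducible over Q(∛100) and [Q(∛100, ω) : Q(∛100)] = 2. By the tower law, [Q(∛100, ω) : Q] = 3 · 2 = 6. (In fact Q(∛100, ω) is the splitting field of x^3 - 100 over Q.)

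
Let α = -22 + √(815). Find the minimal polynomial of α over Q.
m_α(x) = x^2 + 44x - 331

From α + 22 = √(815), squaring gives (α + 22)^2 = 815, i.e. α^2 + 44α + 484 = 815, so α^2 + 44α - 331 = 0. The discriminant of x^2 + 44x - 331 is (44)^2 - 4·(-331) = 1936 + 1324 = 3260, and 4·(815) is not a perfect square in Q since 815 is squarefree and ≠ 1. Hence x^2 + 44x - 331 is irreducible over Q and is the minimal polynomial of α.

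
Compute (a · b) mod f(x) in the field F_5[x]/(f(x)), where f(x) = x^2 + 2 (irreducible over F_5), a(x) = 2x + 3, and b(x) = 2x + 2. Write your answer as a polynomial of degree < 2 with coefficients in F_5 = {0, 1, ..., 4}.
a · b ≡ 3 (mod f(x))

Multiply in F_5[x]: a(x)·b(x) = (2x + 3)·(2x + 2) = 4x^2 + 1. This has degree ≥ 2, so divide by f(x) over F_5: 4x^2 + 1 = (4)·(x^2 + 2) + (3). Hence a·b ≡ 3 (mod f). (F_5[x]/(f) is a field with 5^2 = 25 elements since f is irreducible of degree 2.)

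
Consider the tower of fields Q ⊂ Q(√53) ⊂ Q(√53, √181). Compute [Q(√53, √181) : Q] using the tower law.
[Q(√53, √181) : Q] = 4

[Q(√53):Q] = 2 (min poly x^2 - 53, irreducible since 53 is squarefree > 1). For the top step, suppose √181 ∈ Q(√53), say √181 = c + d√53 with c, d ∈ Q. Squaring: 181 = c^2 + 53d^2 + 2cd√53. Since √53 ∉ Q this forces 2cd = 0. If d = 0 then √181 = c ∈ Q, contradicting 181 squarefree > 1. If c = 0 then 181 = 53d^2, so 53·181 = (53d)^2 is a perfect square in Q — but 53·181 = 9593 is not a perfect square (since 53 and 181 are distinct squarefree integers). Contradiction. Hence √181 ∉ Q(√53), so x^2 - 181 stays irreducible over Q(√53) and [Q(√53, √181) : Q(√53)] = 2. By the tower law, [Q(√53, √181) : Q] = 2 · 2 = 4.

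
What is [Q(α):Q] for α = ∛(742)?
[Q(α):Q] = 3

The minimal polynomial of α is x^3 - 742, irreducible over Q since 742 is not a perfect cube (so x^3 - 742 has no rational root). Hence [Q(α):Q] = deg(m_α) = 3.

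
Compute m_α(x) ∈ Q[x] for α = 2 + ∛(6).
m_α(x) = x^3 - 6x^2 + 12x - 14

Set β = α - 2 = ∛(6), so β^3 = 6. Then (α - 2)^3 - 6 = 0, i.e. α is a root of g(x) = (x - 2)^3 - 6 = x^3 - 6x^2 + 12x - 14. Since g(x) = h(x - 2) where h(x) = x^3 - 6, and h is irreducible over Q (because 6 is not a perfect cube, so h has no rational root, and a monic cubic with no rational root is irreducible), g is also irreducible (irreducibility is preserved under the substitution x → x - 2). Hence m_α(x) = x^3 - 6x^2 + 12x - 14.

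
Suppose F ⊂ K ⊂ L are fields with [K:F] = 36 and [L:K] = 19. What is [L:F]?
[L:F] = 684

The tower law says that for any tower of field extensions F ⊂ K ⊂ L with finite degrees, [L:F] = [L:K] · [K:F]. Here this gives [L:F] = 19 · 36 = 684.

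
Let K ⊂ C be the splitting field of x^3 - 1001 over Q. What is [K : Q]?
[K : Q] = 6

The roots of x^3 - 1001 are ∛1001, ω∛1001, ω^2∛1001 where ω = e^(2πi/3) is a primitive cube root of unity, so K = Q(∛1001, ω). Now [Q(∛1001):Q] = 3 (since 1001 is not a perfect cube, x^3 - 1001 is irreducible) and [Q(ω):Q] = 2. Both 2 and 3 divide [K:Q], and [K:Q] ≤ 3·2 = 6, so [K:Q] = 6. (Equivalently: Q(∛1001) ⊂ R but ω ∉ R, so [K : Q(∛1001)] = 2.)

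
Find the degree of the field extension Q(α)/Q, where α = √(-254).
[Q(α):Q] = 2

[Q(α):Q] equals the degree of the minimal polynomial of α. Here α^2 = -254 and x^2 + 254 is irreducible (d = -254 is squarefree, ≠ 1, hence not a square), so deg(m_α) = 2. Thus [Q(α):Q] = 2.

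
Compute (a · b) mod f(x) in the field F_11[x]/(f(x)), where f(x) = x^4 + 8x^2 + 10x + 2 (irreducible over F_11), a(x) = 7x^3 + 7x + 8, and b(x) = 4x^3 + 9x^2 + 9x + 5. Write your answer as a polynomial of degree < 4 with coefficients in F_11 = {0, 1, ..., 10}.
a · b ≡ 6x^3 + 7x^2 + 2x + 9 (mod f(x))

Multiply in F_11[x]: a(x)·b(x) = (7x^3 + 7x + 8)·(4x^3 + 9x^2 + 9x + 5) = 6x^6 + 8x^5 + 3x^4 + 9x^3 + 3x^2 + 8x + 7. This has degree ≥ 4, so divide by f(x) over F_11: 6x^6 + 8x^5 + 3x^4 + 9x^3 + 3x^2 + 8x + 7 = (6x^2 + 8x + 10)·(x^4 + 8x^2 + 10x + 2) + (6x^3 + 7x^2 + 2x + 9). Hence a·b ≡ 6x^3 + 7x^2 + 2x + 9 (mod f). (F_11[x]/(f) is a field with 11^4 = 14641 elements since f is irreducible of degree 4.)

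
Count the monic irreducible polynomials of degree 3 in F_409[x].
There are 22805840 monic irreducible polynomials of degree 3 over F_409

Each element of F_{409^3} that lies in no proper subfield is a root of exactly one monic irreducible of degree 3 over F_409, and each such polynomial has 3 distinct roots in F_{409^3}. By Möbius inversion the count is N_409(3) = (1/3) Σ_{d|3} μ(3/d) · 409^d = (1/3)(μ(3)·409^1 + μ(1)·409^3) = 68417520/3 = 22805840.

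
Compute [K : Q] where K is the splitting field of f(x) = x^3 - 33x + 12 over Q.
[K : Q] = 6

By the rational root test, any rational root of the monic integer polynomial f(x) = x^3 - 33x + 12 must be an integer dividing the constant term 12, i.e. one of ±{1, 2, 3, 4, 6, 12}. Evaluating: f(1) = -20, f(-1) = 44, f(2) = -46, f(-2) = 70, f(3) = -60, f(-3) = 84, f(4) = -56, f(-4) = 80, f(6) = 30, f(-6) = -6, f(12) = 1344, f(-12) = -1320; none is 0, so f has no rational root and is therefore irreducible over Q (a cubic with no linear factor over a field is irreducible). For an irreducible cubic, the Galois group is A_3 or S_3 according as the discriminant disc(f) = -4a^3 - 27b^2 = -4·(-33)^3 - 27·(12)^2 = 139860 is or is not a square in Q. Here disc(f) = 139860 is not a perfect square in Q, so the Galois group of f over Q is not contained in A_3 and must be all of S_3. The splitting field has degree |S_3| = 6 over Q, so [K : Q] = 6.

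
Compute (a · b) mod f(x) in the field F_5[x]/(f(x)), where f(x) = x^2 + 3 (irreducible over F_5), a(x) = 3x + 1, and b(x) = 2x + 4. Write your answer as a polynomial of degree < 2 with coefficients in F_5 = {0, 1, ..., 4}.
a · b ≡ 4x + 1 (mod f(x))

Multiply in F_5[x]: a(x)·b(x) = (3x + 1)·(2x + 4) = x^2 + 4x + 4. This has degree ≥ 2, so divide by f(x) over F_5: x^2 + 4x + 4 = (1)·(x^2 + 3) + (4x + 1). Hence a·b ≡ 4x + 1 (mod f). (F_5[x]/(f) is a field with 5^2 = 25 elements since f is irreducible of degree 2.)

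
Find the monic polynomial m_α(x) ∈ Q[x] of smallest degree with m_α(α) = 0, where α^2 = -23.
m_α(x) = x^2 + 23

α satisfies α^2 + 23 = 0, so x^2 + 23 annihilates α. Since d = -23 is squarefree and ≠ 1, it is not a perfect square in Q, so x^2 + 23 has no rational root and is therefore irreducible over Q (a degree-2 polynomial over a field is irreducible iff it has no root). Hence m_α(x) = x^2 + 23.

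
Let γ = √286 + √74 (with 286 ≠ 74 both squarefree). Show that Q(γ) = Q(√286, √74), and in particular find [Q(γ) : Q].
[Q(γ) : Q] = 4 (equivalently, Q(γ) = Q(√286, √74))

Obviously Q(γ) ⊆ Q(√286, √74), and [Q(√286, √74):Q] = 4 (since 286, 74 are distinct squarefree integers > 1 with 21164 not a perfect square). To show equality we compute the minimal polynomial of γ. From γ = √286 + √74: γ^2 = 286 + 2√(21164) + 74 = 360 + 2√(21164), so γ^2 - 360 = 2√(21164); squaring, (γ^2 - 360)^2 = 4·21164, i.e. γ^4 - 720γ^2 + 129600 - 84656 = 0, i.e. γ^4 - 720γ^2 + 44944 = 0. So γ is a root of x^4 - 720x^2 + 44944. This polynomial is irreducible over Q: it has no rational root (each ±√286 ± √74 is irrational), and any factorization into two quadratics over Q would force √(21164) ∈ Q (pairing opposite roots) or √286, √74 ∈ Q (other pairings), all impossible. Hence [Q(γ):Q] = 4 = [Q(√286, √74):Q], so Q(γ) = Q(√286, √74).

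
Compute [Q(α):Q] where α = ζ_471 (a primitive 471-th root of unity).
[Q(α):Q] = 312

The minimal polynomial of ζ_471 over Q is the 471-th cyclotomic polynomial Φ_471(x), which is irreducible over Q and has degree φ(471) = 312. Hence [Q(α):Q] = φ(471) = 312.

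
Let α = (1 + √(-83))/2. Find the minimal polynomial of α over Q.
m_α(x) = x^2 - x + 21

From 2α - 1 = √(-83), squaring gives (2α - 1)^2 = -83, i.e. 4α^2 - 4α + 1 = -83, so α^2 - α + (1 + 83)/4 = 0. Since -83 ≡ 1 (mod 4), (1 + 83)/4 = 21 ∈ Z. The polynomial x^2 - x + 21 has discriminant 1 - 4·(21) = -83, which is not a perfect square in Q (d = -83 is squarefree and ≠ 1), so x^2 - x + 21 is irreducible over Q. It is the minimal polynomial of α.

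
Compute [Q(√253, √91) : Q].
[Q(√253, √91) : Q] = 4

[Q(√253):Q] = 2 (min poly x^2 - 253, irreducible since 253 is squarefree > 1). For the top step, suppose √91 ∈ Q(√253), say √91 = c + d√253 with c, d ∈ Q. Squaring: 91 = c^2 + 253d^2 + 2cd√253. Since √253 ∉ Q this forces 2cd = 0. If d = 0 then √91 = c ∈ Q, contradicting 91 squarefree > 1. If c = 0 then 91 = 253d^2, so 253·91 = (253d)^2 is a perfect square in Q — but 253·91 = 23023 is not a perfect square (since 253 and 91 are distinct squarefree integers). Contradiction. Hence √91 ∉ Q(√253), so x^2 - 91 stays irreducible over Q(√253) and [Q(√253, √91) : Q(√253)] = 2. By the tower law, [Q(√253, √91) : Q] = 2 · 2 = 4.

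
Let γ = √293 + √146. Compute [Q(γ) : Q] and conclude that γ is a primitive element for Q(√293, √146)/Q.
[Q(γ) : Q] = 4 (equivalently, Q(γ) = Q(√293, √146))

Obviously Q(γ) ⊆ Q(√293, √146), and [Q(√293, √146):Q] = 4 (since 293, 146 are distinct squarefree integers > 1 with 42778 not a perfect square). To show equality we compute the minimal polynomial of γ. From γ = √293 + √146: γ^2 = 293 + 2√(42778) + 146 = 439 + 2√(42778), so γ^2 - 439 = 2√(42778); squaring, (γ^2 - 439)^2 = 4·42778, i.e. γ^4 - 878γ^2 + 192721 - 171112 = 0, i.e. γ^4 - 878γ^2 + 21609 = 0. So γ is a root of x^4 - 878x^2 + 21609. This polynomial is irreducible over Q: it has no rational root (each ±√293 ± √146 is irrational), and any factorization into two quadratics over Q would force √(42778) ∈ Q (pairing opposite roots) or √293, √146 ∈ Q (other pairings), all impossible. Hence [Q(γ):Q] = 4 = [Q(√293, √146):Q], so Q(γ) = Q(√293, √146).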